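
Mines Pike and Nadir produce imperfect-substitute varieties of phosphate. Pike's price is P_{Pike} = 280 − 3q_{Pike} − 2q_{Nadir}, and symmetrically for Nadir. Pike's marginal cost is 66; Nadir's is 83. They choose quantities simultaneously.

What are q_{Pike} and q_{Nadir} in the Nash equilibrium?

27.8125, 23.5625

Mine Pike's profit: π = q_{Pike}(280 − 3q_{Pike} − 2q_{Nadir}) − 66q_{Pike}.
∂π/∂q_{Pike} = 214 − 6q_{Pike} − 2q_{Nadir} = 0 ⇒ q_{Pike} = 107/3 − (1/3)q_{Nadir}.
Similarly q_{Nadir} = 197/6 − (1/3)q_{Pike}.
Plugging q_{Nadir} into Pike's best response: q_{Pike} = 107/3 − (1/3)(197/6 − (1/3)q_{Pike}) ⇒ (8/9)q_{Pike} = 445/18, so q_{Pike} = 27.8125.
Then q_{Nadir} = 197/6 − (1/3)·27.8125 = 23.5625.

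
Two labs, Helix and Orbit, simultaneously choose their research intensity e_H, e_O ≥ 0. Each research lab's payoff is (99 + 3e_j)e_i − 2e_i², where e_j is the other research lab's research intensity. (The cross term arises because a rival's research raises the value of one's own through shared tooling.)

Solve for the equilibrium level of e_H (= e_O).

99

Helix's payoff is (99 + 3e_O)e_H − 2e_H².
∂π/∂e_H = 99 + 3e_O − 4e_H = 0, so e_H = 24.75 + 0.75e_O.
The game is symmetric, so in equilibrium e_O = e_H: the reaction function gives 0.25e_H = 24.75, hence e_H = 99.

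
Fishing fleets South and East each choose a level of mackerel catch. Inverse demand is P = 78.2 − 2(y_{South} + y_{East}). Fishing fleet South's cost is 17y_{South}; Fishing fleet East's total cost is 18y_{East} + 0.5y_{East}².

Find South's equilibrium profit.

269.12

Fishing fleet South's profit: π = y_{South}(78.2 − 2(y_{South} + y_{East})) − 17y_{South}.
∂π/∂y_{South} = 61.2 − 4y_{South} − 2y_{East} = 0, so y_{South} = 15.3 − 0.5y_{East}.
For East: ∂π/∂y_{East} = 60.2 − 5y_{East} − 2y_{South} = 0 ⇒ y_{East} = 12.04 − 0.4y_{South}.
Substituting the second reaction function into the first: y_{South} = 15.3 − 0.5(12.04 − 0.4y_{South}), which gives 0.8y_{South} = 9.28 ⇒ y_{South} = 11.6.
Then y_{East} = 12.04 − 0.4·11.6 = 7.4.
Price P = 78.2 − 2·19 = 40.2.
South's profit: (40.2 − 17)·11.6 = 269.12.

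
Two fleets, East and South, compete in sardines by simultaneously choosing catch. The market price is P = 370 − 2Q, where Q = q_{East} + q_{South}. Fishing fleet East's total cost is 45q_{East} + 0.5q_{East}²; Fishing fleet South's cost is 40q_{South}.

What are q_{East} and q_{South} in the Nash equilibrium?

Fishing fleet East's profit: π = q_{East}(370 − 2(q_{East} + q_{South})) − 45q_{East} − 0.5q_{East}².
∂π/∂q_{East} = 325 − 5q_{East} − 2q_{South} = 0, so q_{East} = 65 − 0.4q_{South}.
For South: ∂π/∂q_{South} = 330 − 4q_{South} − 2q_{East} = 0 ⇒ q_{South} = 82.5 − 0.5q_{East}.
Substituting the second reaction function into the first: q_{East} = 65 − 0.4(82.5 − 0.5q_{East}), which gives 0.8q_{East} = 32 ⇒ q_{East} = 40.
Then q_{South} = 82.5 − 0.5·40 = 62.5.

40, 62.5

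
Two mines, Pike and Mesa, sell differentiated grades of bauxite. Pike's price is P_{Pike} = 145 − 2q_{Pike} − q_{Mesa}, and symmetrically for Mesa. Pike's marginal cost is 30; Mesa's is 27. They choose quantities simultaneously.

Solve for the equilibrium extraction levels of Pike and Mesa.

22.8, 23.8

Mine Pike's profit: π = q_{Pike}(145 − 2q_{Pike} − q_{Mesa}) − 30q_{Pike}.
∂π/∂q_{Pike} = 115 − 4q_{Pike} − q_{Mesa} = 0 ⇒ q_{Pike} = 28.75 − 0.25q_{Mesa}.
Similarly q_{Mesa} = 29.5 − 0.25q_{Pike}.
Plugging q_{Mesa} into Pike's best response: q_{Pike} = 28.75 − 0.25(29.5 − 0.25q_{Pike}) ⇒ 0.9375q_{Pike} = 21.375, so q_{Pike} = 22.8.
Then q_{Mesa} = 29.5 − 0.25·22.8 = 23.8.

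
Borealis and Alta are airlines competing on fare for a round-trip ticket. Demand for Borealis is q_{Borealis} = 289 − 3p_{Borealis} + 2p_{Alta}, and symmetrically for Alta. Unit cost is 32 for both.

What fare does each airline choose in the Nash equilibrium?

96.25

Borealis's profit: π = (p_{Borealis} − 32)(289 − 3p_{Borealis} + 2p_{Alta}).
∂π/∂p_{Borealis} = 385 − 6p_{Borealis} + 2p_{Alta} = 0 ⇒ p_{Borealis} = 385/6 + (1/3)p_{Alta}.
By symmetry p_{Alta} = p_{Borealis}; substituting into the reaction function, (2/3)p_{Borealis} = 385/6 and p_{Borealis} = 96.25.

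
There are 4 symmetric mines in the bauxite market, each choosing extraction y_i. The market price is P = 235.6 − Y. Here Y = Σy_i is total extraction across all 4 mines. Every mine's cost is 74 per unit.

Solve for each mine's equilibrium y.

32.32

A representative mine's profit is π_i = y_i(235.6 − Y) − 74y_i, with Y = y_i + Σ_{j≠i} y_j.
First-order condition: 161.6 − 2y_i − Σ_{j≠i} y_j = 0.
Imposing symmetry (y_j = y for all j) turns Σ_{j≠i} y_j into 3y, so 161.6 = 5y and y = 32.32.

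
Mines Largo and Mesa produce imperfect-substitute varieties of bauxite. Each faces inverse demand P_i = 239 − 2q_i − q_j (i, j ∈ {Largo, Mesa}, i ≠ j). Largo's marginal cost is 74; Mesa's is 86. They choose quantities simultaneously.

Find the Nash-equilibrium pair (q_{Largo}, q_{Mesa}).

Mine Largo's profit: π = q_{Largo}(239 − 2q_{Largo} − q_{Mesa}) − 74q_{Largo}.
∂π/∂q_{Largo} = 165 − 4q_{Largo} − q_{Mesa} = 0 ⇒ q_{Largo} = 41.25 − 0.25q_{Mesa}.
Similarly q_{Mesa} = 38.25 − 0.25q_{Largo}.
Plugging q_{Mesa} into Largo's best response: q_{Largo} = 41.25 − 0.25(38.25 − 0.25q_{Largo}) ⇒ 0.9375q_{Largo} = 31.6875, so q_{Largo} = 33.8.
Then q_{Mesa} = 38.25 − 0.25·33.8 = 29.8.

33.8, 29.8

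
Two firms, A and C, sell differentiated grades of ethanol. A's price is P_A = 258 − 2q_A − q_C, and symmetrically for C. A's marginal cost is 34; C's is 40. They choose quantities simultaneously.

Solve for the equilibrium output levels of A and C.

Firm A's profit: π = q_A(258 − 2q_A − q_C) − 34q_A.
∂π/∂q_A = 224 − 4q_A − q_C = 0 ⇒ q_A = 56 − 0.25q_C.
Similarly q_C = 54.5 − 0.25q_A.
Plugging q_C into A's best response: q_A = 56 − 0.25(54.5 − 0.25q_A) ⇒ 0.9375q_A = 42.375, so q_A = 45.2.
Then q_C = 54.5 − 0.25·45.2 = 43.2.

45.2, 43.2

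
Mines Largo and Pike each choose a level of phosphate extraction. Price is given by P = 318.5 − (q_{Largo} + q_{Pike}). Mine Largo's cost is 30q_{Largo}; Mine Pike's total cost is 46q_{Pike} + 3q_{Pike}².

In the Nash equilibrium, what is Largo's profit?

18414.49

Mine Largo's profit: π = q_{Largo}(318.5 − (q_{Largo} + q_{Pike})) − 30q_{Largo}.
∂π/∂q_{Largo} = 288.5 − 2q_{Largo} − q_{Pike} = 0, so q_{Largo} = 144.25 − 0.5q_{Pike}.
For Pike: ∂π/∂q_{Pike} = 272.5 − 8q_{Pike} − q_{Largo} = 0 ⇒ q_{Pike} = 34.0625 − 0.125q_{Largo}.
Solving the two reaction functions simultaneously: (1 − (−0.5)(−0.125))q_{Largo} = 144.25 − 0.5·34.0625, so 0.9375q_{Largo} = 4071/32 and q_{Largo} = 135.7.
Then q_{Pike} = 34.0625 − 0.125·135.7 = 17.1.
Price P = 318.5 − 152.8 = 165.7.
Largo's profit: (165.7 − 30)·135.7 = 18414.49.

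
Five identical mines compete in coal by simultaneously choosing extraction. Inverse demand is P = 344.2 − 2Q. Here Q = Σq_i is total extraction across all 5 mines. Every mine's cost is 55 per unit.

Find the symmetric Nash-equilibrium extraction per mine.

24.1

A representative mine's profit is π_i = q_i(344.2 − 2Q) − 55q_i, with Q = q_i + Σ_{j≠i} q_j.
First-order condition: 289.2 − 4q_i − 2Σ_{j≠i} q_j = 0.
Imposing symmetry (q_j = q for all j) turns Σ_{j≠i} q_j into 4q, so 289.2 = 12q and q = 24.1.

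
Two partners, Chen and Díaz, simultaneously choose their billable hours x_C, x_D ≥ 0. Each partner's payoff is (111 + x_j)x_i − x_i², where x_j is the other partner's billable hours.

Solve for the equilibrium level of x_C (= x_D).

111

Chen's payoff is (111 + x_D)x_C − x_C².
∂π/∂x_C = 111 + x_D − 2x_C = 0, so x_C = 55.5 + 0.5x_D.
Setting x_C = x_D in the reaction function: x_C = 55.5 + 0.5x_C, so x_C = 55.5 / 0.5 = 111.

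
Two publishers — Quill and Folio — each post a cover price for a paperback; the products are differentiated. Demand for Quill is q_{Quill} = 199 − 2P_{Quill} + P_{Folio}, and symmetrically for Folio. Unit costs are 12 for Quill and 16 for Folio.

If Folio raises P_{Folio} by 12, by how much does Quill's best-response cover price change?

3

Quill's profit: π = (P_{Quill} − 12)(199 − 2P_{Quill} + P_{Folio}).
∂π/∂P_{Quill} = 223 − 4P_{Quill} + P_{Folio} = 0 ⇒ P_{Quill} = 55.75 + 0.25P_{Folio}.
The reaction-function slope is 0.25, so a 12-unit rise in P_{Folio} moves P_{Quill} by 0.25 × 12 = 3. Quill's best response rises — the actions are strategic complements.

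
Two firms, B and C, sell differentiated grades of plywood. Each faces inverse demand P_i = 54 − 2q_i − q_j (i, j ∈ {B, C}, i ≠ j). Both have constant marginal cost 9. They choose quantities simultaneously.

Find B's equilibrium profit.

Firm B's profit: π = q_B(54 − 2q_B − q_C) − 9q_B.
∂π/∂q_B = 45 − 4q_B − q_C = 0 ⇒ q_B = 11.25 − 0.25q_C.
Setting q_B = q_C in the reaction function: q_B = 11.25 − 0.25q_B, so q_B = 11.25 / 1.25 = 9.
P_B = 54 − 2·9 − 9 = 27.
Profit = (27 − 9)·9 = 162.

162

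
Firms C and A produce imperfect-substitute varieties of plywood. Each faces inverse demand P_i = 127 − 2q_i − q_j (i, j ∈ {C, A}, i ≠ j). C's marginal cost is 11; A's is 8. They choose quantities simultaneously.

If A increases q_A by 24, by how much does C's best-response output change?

-6

Firm C's profit: π = q_C(127 − 2q_C − q_A) − 11q_C.
∂π/∂q_C = 116 − 4q_C − q_A = 0 ⇒ q_C = 29 − 0.25q_A.
The reaction-function slope is −0.25, so a 24-unit rise in q_A moves q_C by −0.25 × 24 = −6. C's best response falls — the actions are strategic substitutes.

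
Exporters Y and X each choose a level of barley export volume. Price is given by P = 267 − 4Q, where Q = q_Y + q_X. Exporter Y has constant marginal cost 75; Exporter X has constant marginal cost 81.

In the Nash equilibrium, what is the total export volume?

Exporter Y's profit: π = q_Y(267 − 4(q_Y + q_X)) − 75q_Y.
∂π/∂q_Y = 192 − 8q_Y − 4q_X = 0, so q_Y = 24 − 0.5q_X.
By the same steps for X: q_X = 23.25 − 0.5q_Y.
Plugging q_X into Y's best response: q_Y = 24 − 0.5(23.25 − 0.5q_Y) ⇒ 0.75q_Y = 12.375, so q_Y = 16.5.
Then q_X = 23.25 − 0.5·16.5 = 15.
Total export volume: 16.5 + 15 = 31.5.

31.5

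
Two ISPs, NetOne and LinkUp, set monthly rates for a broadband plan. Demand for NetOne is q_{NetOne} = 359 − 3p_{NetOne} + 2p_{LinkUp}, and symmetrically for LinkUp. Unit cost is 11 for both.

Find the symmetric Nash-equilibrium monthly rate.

NetOne's profit: π = (p_{NetOne} − 11)(359 − 3p_{NetOne} + 2p_{LinkUp}).
∂π/∂p_{NetOne} = 392 − 6p_{NetOne} + 2p_{LinkUp} = 0 ⇒ p_{NetOne} = 196/3 + (1/3)p_{LinkUp}.
Setting p_{NetOne} = p_{LinkUp} in the reaction function: p_{NetOne} = 196/3 + (1/3)p_{NetOne}, so p_{NetOne} = (196/3) / (2/3) = 98.

98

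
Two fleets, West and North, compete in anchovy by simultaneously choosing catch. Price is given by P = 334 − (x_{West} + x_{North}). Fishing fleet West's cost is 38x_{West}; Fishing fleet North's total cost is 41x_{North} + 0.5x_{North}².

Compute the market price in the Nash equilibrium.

157

Fishing fleet West's profit: π = x_{West}(334 − (x_{West} + x_{North})) − 38x_{West}.
∂π/∂x_{West} = 296 − 2x_{West} − x_{North} = 0, so x_{West} = 148 − 0.5x_{North}.
For North: ∂π/∂x_{North} = 293 − 3x_{North} − x_{West} = 0 ⇒ x_{North} = 293/3 − (1/3)x_{West}.
Substituting the second reaction function into the first: x_{West} = 148 − 0.5(293/3 − (1/3)x_{West}), which gives (5/6)x_{West} = 595/6 ⇒ x_{West} = 119.
Then x_{North} = 293/3 − (1/3)·119 = 58.
Equilibrium price: P = 334 − 177 = 157.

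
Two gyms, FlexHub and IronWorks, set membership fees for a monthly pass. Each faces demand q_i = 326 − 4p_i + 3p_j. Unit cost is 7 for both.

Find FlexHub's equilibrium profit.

FlexHub's profit: π = (p_{FlexHub} − 7)(326 − 4p_{FlexHub} + 3p_{IronWorks}).
∂π/∂p_{FlexHub} = 354 − 8p_{FlexHub} + 3p_{IronWorks} = 0 ⇒ p_{FlexHub} = 44.25 + 0.375p_{IronWorks}.
Setting p_{FlexHub} = p_{IronWorks} in the reaction function: p_{FlexHub} = 44.25 + 0.375p_{FlexHub}, so p_{FlexHub} = 44.25 / 0.625 = 70.8.
q_{FlexHub} = 326 − 4·70.8 + 3·70.8 = 255.2.
Profit = (70.8 − 7)·255.2 = 16281.76.

16281.76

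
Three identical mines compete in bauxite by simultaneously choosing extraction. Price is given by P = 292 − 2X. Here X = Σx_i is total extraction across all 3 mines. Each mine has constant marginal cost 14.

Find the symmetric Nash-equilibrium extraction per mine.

34.75

A representative mine's profit is π_i = x_i(292 − 2X) − 14x_i, with X = x_i + Σ_{j≠i} x_j.
First-order condition: 278 − 4x_i − 2Σ_{j≠i} x_j = 0.
With identical mines, set every x_j = x: then 278 − 4x − 4x = 0, i.e. x = 278/8 = 34.75.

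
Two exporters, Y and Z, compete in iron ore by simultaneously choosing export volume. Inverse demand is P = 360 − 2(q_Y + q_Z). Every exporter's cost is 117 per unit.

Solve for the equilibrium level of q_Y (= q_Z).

40.5

Exporter Y's profit: π = q_Y(360 − 2(q_Y + q_Z)) − 117q_Y.
∂π/∂q_Y = 243 − 4q_Y − 2q_Z = 0, so q_Y = 60.75 − 0.5q_Z.
The game is symmetric, so in equilibrium q_Z = q_Y: the reaction function gives 1.5q_Y = 60.75, hence q_Y = 40.5.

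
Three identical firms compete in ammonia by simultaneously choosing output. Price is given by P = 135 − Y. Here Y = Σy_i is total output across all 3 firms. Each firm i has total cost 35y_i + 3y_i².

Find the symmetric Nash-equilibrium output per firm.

10

A representative firm's profit is π_i = y_i(135 − Y) − 35y_i − 3y_i², with Y = y_i + Σ_{j≠i} y_j.
First-order condition: 100 − 8y_i − Σ_{j≠i} y_j = 0.
In a symmetric equilibrium every firm chooses the same y, so Σ_{j≠i} y_j = 2y. The condition becomes 100 − 10y = 0, giving y = 100/10 = 10.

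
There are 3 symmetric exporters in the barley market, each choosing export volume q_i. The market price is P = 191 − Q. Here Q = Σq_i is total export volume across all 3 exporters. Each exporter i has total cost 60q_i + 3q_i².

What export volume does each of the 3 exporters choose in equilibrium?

13.1

A representative exporter's profit is π_i = q_i(191 − Q) − 60q_i − 3q_i², with Q = q_i + Σ_{j≠i} q_j.
First-order condition: 131 − 8q_i − Σ_{j≠i} q_j = 0.
With identical exporters, set every q_j = q: then 131 − 8q − 2q = 0, i.e. q = 131/10 = 13.1.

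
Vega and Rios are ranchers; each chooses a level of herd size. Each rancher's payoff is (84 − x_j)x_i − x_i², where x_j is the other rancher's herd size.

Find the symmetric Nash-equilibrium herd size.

Vega's payoff is (84 − x_R)x_V − x_V².
∂π/∂x_V = 84 − x_R − 2x_V = 0, so x_V = 42 − 0.5x_R.
The game is symmetric, so in equilibrium x_R = x_V: the reaction function gives 1.5x_V = 42, hence x_V = 28.

28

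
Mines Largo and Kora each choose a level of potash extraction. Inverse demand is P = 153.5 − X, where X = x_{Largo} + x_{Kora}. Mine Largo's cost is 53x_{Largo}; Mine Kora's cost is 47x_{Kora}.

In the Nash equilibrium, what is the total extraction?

69

Mine Largo's profit: π = x_{Largo}(153.5 − (x_{Largo} + x_{Kora})) − 53x_{Largo}.
∂π/∂x_{Largo} = 100.5 − 2x_{Largo} − x_{Kora} = 0, so x_{Largo} = 50.25 − 0.5x_{Kora}.
By the same steps for Kora: x_{Kora} = 53.25 − 0.5x_{Largo}.
Solving the two reaction functions simultaneously: (1 − (−0.5)(−0.5))x_{Largo} = 50.25 − 0.5·53.25, so 0.75x_{Largo} = 23.625 and x_{Largo} = 31.5.
Then x_{Kora} = 53.25 − 0.5·31.5 = 37.5.
Total extraction: 31.5 + 37.5 = 69.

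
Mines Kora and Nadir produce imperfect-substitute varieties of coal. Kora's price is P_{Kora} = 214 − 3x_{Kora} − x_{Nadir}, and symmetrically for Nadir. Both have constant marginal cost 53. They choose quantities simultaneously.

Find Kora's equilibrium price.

Mine Kora's profit: π = x_{Kora}(214 − 3x_{Kora} − x_{Nadir}) − 53x_{Kora}.
∂π/∂x_{Kora} = 161 − 6x_{Kora} − x_{Nadir} = 0 ⇒ x_{Kora} = 161/6 − (1/6)x_{Nadir}.
Setting x_{Kora} = x_{Nadir} in the reaction function: x_{Kora} = 161/6 − (1/6)x_{Kora}, so x_{Kora} = (161/6) / (7/6) = 23.
P_{Kora} = 214 − 3·23 − 23 = 122.

122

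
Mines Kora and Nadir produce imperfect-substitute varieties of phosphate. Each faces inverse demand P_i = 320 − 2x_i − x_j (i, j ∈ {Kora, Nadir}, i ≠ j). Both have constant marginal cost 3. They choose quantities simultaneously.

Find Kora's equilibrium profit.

8039.12

Mine Kora's profit: π = x_{Kora}(320 − 2x_{Kora} − x_{Nadir}) − 3x_{Kora}.
∂π/∂x_{Kora} = 317 − 4x_{Kora} − x_{Nadir} = 0 ⇒ x_{Kora} = 79.25 − 0.25x_{Nadir}.
The game is symmetric, so in equilibrium x_{Nadir} = x_{Kora}: the reaction function gives 1.25x_{Kora} = 79.25, hence x_{Kora} = 63.4.
P_{Kora} = 320 − 2·63.4 − 63.4 = 129.8.
Profit = (129.8 − 3)·63.4 = 8039.12.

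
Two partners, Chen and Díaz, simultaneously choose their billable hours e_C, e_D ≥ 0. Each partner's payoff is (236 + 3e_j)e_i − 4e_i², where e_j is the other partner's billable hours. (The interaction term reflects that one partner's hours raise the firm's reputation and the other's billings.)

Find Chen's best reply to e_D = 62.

52.75

Chen's payoff is (236 + 3e_D)e_C − 4e_C².
∂π/∂e_C = 236 + 3e_D − 8e_C = 0, so e_C = 29.5 + 0.375e_D.
At e_D = 62: e_C = 29.5 + 0.375·62 = 52.75.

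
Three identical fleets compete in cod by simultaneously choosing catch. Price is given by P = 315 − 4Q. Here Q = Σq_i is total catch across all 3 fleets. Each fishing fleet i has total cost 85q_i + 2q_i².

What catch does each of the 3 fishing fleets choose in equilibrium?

A representative fishing fleet's profit is π_i = q_i(315 − 4Q) − 85q_i − 2q_i², with Q = q_i + Σ_{j≠i} q_j.
First-order condition: 230 − 12q_i − 4Σ_{j≠i} q_j = 0.
In a symmetric equilibrium every fishing fleet chooses the same q, so Σ_{j≠i} q_j = 2q. The condition becomes 230 − 20q = 0, giving q = 230/20 = 11.5.

11.5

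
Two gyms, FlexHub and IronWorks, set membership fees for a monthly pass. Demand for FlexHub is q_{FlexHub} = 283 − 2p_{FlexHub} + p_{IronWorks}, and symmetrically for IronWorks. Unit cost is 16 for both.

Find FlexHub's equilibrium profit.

15842

FlexHub's profit: π = (p_{FlexHub} − 16)(283 − 2p_{FlexHub} + p_{IronWorks}).
∂π/∂p_{FlexHub} = 315 − 4p_{FlexHub} + p_{IronWorks} = 0 ⇒ p_{FlexHub} = 78.75 + 0.25p_{IronWorks}.
By symmetry p_{IronWorks} = p_{FlexHub}; substituting into the reaction function, 0.75p_{FlexHub} = 78.75 and p_{FlexHub} = 105.
q_{FlexHub} = 283 − 2·105 + 105 = 178.
Profit = (105 − 16)·178 = 15842.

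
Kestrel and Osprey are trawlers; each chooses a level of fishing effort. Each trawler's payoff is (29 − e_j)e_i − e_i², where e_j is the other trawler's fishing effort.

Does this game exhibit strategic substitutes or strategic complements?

strategic substitutes

Kestrel's payoff is (29 − e_O)e_K − e_K².
∂π/∂e_K = 29 − e_O − 2e_K = 0, so e_K = 14.5 − 0.5e_O.
The best-response slope de_K/de_O = −0.5 < 0: the reaction function is downward-sloping, so the choices are strategic substitutes.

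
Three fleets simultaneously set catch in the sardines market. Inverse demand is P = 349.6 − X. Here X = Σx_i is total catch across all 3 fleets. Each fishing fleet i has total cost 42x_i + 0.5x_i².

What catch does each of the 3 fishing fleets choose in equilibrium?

A representative fishing fleet's profit is π_i = x_i(349.6 − X) − 42x_i − 0.5x_i², with X = x_i + Σ_{j≠i} x_j.
First-order condition: 307.6 − 3x_i − Σ_{j≠i} x_j = 0.
Imposing symmetry (x_j = x for all j) turns Σ_{j≠i} x_j into 2x, so 307.6 = 5x and x = 61.52.

61.52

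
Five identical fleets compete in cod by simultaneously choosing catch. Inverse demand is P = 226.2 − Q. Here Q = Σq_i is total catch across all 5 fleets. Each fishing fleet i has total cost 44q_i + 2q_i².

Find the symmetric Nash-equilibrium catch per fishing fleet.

18.22

A representative fishing fleet's profit is π_i = q_i(226.2 − Q) − 44q_i − 2q_i², with Q = q_i + Σ_{j≠i} q_j.
First-order condition: 182.2 − 6q_i − Σ_{j≠i} q_j = 0.
Imposing symmetry (q_j = q for all j) turns Σ_{j≠i} q_j into 4q, so 182.2 = 10q and q = 18.22.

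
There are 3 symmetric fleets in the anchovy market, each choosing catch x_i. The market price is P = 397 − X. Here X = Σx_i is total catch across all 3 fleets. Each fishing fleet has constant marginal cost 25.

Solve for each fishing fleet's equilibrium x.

93

A representative fishing fleet's profit is π_i = x_i(397 − X) − 25x_i, with X = x_i + Σ_{j≠i} x_j.
First-order condition: 372 − 2x_i − Σ_{j≠i} x_j = 0.
Imposing symmetry (x_j = x for all j) turns Σ_{j≠i} x_j into 2x, so 372 = 4x and x = 93.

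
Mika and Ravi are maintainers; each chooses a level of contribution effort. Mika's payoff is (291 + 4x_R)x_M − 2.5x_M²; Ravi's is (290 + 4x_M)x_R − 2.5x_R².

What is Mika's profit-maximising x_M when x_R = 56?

103

Expanding Mika's payoff: 291x_M + 4x_Rx_M − 2.5x_M².
∂π/∂x_M = 291 + 4x_R − 5x_M = 0, so x_M = 58.2 + 0.8x_R.
At x_R = 56: x_M = 58.2 + 0.8·56 = 103.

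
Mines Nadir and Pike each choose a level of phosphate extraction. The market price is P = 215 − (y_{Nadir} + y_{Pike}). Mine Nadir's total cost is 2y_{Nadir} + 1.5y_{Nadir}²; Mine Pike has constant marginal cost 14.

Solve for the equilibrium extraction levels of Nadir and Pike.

25, 88

Mine Nadir's profit: π = y_{Nadir}(215 − (y_{Nadir} + y_{Pike})) − 2y_{Nadir} − 1.5y_{Nadir}².
∂π/∂y_{Nadir} = 213 − 5y_{Nadir} − y_{Pike} = 0, so y_{Nadir} = 42.6 − 0.2y_{Pike}.
For Pike: ∂π/∂y_{Pike} = 201 − 2y_{Pike} − y_{Nadir} = 0 ⇒ y_{Pike} = 100.5 − 0.5y_{Nadir}.
Substituting the second reaction function into the first: y_{Nadir} = 42.6 − 0.2(100.5 − 0.5y_{Nadir}), which gives 0.9y_{Nadir} = 22.5 ⇒ y_{Nadir} = 25.
Then y_{Pike} = 100.5 − 0.5·25 = 88.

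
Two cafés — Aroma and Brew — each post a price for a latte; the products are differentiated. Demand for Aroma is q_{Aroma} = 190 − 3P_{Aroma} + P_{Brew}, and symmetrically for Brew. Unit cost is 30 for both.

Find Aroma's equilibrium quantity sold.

78

Aroma's profit: π = (P_{Aroma} − 30)(190 − 3P_{Aroma} + P_{Brew}).
∂π/∂P_{Aroma} = 280 − 6P_{Aroma} + P_{Brew} = 0 ⇒ P_{Aroma} = 140/3 + (1/6)P_{Brew}.
The game is symmetric, so in equilibrium P_{Brew} = P_{Aroma}: the reaction function gives (5/6)P_{Aroma} = 140/3, hence P_{Aroma} = 56.
q_{Aroma} = 190 − 3·56 + 56 = 78.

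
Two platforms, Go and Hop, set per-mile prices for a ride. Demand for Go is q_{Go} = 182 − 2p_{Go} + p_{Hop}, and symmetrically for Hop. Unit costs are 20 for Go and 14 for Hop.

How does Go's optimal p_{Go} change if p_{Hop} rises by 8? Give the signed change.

2

Go's profit: π = (p_{Go} − 20)(182 − 2p_{Go} + p_{Hop}).
∂π/∂p_{Go} = 222 − 4p_{Go} + p_{Hop} = 0 ⇒ p_{Go} = 55.5 + 0.25p_{Hop}.
The reaction-function slope is 0.25, so an 8-unit rise in p_{Hop} moves p_{Go} by 0.25 × 8 = 2. Go's best response rises — the actions are strategic complements.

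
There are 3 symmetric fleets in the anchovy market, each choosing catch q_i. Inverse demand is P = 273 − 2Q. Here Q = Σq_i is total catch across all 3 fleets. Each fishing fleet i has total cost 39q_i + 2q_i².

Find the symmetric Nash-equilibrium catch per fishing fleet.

A representative fishing fleet's profit is π_i = q_i(273 − 2Q) − 39q_i − 2q_i², with Q = q_i + Σ_{j≠i} q_j.
First-order condition: 234 − 8q_i − 2Σ_{j≠i} q_j = 0.
With identical fishing fleets, set every q_j = q: then 234 − 8q − 4q = 0, i.e. q = 234/12 = 19.5.

19.5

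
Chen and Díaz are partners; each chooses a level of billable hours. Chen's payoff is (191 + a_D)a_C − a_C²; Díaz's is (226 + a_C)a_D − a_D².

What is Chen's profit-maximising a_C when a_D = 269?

230

Expanding Chen's payoff: 191a_C + a_Da_C − a_C².
∂π/∂a_C = 191 + a_D − 2a_C = 0, so a_C = 95.5 + 0.5a_D.
At a_D = 269: a_C = 95.5 + 0.5·269 = 230.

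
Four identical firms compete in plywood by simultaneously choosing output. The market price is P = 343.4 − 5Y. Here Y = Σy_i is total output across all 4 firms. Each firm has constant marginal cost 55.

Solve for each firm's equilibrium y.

A representative firm's profit is π_i = y_i(343.4 − 5Y) − 55y_i, with Y = y_i + Σ_{j≠i} y_j.
First-order condition: 288.4 − 10y_i − 5Σ_{j≠i} y_j = 0.
Imposing symmetry (y_j = y for all j) turns Σ_{j≠i} y_j into 3y, so 288.4 = 25y and y = 11.536.

11.536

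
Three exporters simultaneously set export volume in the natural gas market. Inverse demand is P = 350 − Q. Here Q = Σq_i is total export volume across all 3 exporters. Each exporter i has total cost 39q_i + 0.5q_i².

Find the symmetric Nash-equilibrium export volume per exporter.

A representative exporter's profit is π_i = q_i(350 − Q) − 39q_i − 0.5q_i², with Q = q_i + Σ_{j≠i} q_j.
First-order condition: 311 − 3q_i − Σ_{j≠i} q_j = 0.
Imposing symmetry (q_j = q for all j) turns Σ_{j≠i} q_j into 2q, so 311 = 5q and q = 62.2.

62.2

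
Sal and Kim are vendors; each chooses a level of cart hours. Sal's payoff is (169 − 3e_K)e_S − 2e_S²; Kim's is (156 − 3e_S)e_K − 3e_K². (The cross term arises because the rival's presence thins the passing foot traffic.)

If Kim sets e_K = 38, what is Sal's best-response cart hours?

13.75

Expanding Sal's payoff: 169e_S − 3e_Ke_S − 2e_S².
∂π/∂e_S = 169 − 3e_K − 4e_S = 0, so e_S = 42.25 − 0.75e_K.
At e_K = 38: e_S = 42.25 − 0.75·38 = 13.75.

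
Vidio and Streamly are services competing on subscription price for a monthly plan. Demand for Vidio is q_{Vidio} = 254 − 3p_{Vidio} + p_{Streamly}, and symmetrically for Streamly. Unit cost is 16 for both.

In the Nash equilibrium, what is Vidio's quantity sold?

133.2

Vidio's profit: π = (p_{Vidio} − 16)(254 − 3p_{Vidio} + p_{Streamly}).
∂π/∂p_{Vidio} = 302 − 6p_{Vidio} + p_{Streamly} = 0 ⇒ p_{Vidio} = 151/3 + (1/6)p_{Streamly}.
Setting p_{Vidio} = p_{Streamly} in the reaction function: p_{Vidio} = 151/3 + (1/6)p_{Vidio}, so p_{Vidio} = (151/3) / (5/6) = 60.4.
q_{Vidio} = 254 − 3·60.4 + 60.4 = 133.2.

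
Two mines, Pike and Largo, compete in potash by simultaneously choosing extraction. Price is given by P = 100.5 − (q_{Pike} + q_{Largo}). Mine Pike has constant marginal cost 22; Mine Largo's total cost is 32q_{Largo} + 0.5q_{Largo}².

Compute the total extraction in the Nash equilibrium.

45.1

Mine Pike's profit: π = q_{Pike}(100.5 − (q_{Pike} + q_{Largo})) − 22q_{Pike}.
∂π/∂q_{Pike} = 78.5 − 2q_{Pike} − q_{Largo} = 0, so q_{Pike} = 39.25 − 0.5q_{Largo}.
For Largo: ∂π/∂q_{Largo} = 68.5 − 3q_{Largo} − q_{Pike} = 0 ⇒ q_{Largo} = 137/6 − (1/3)q_{Pike}.
Solving the two reaction functions simultaneously: (1 − (−0.5)(−1/3))q_{Pike} = 39.25 − 0.5·(137/6), so (5/6)q_{Pike} = 167/6 and q_{Pike} = 33.4.
Then q_{Largo} = 137/6 − (1/3)·33.4 = 11.7.
Total extraction: 33.4 + 11.7 = 45.1.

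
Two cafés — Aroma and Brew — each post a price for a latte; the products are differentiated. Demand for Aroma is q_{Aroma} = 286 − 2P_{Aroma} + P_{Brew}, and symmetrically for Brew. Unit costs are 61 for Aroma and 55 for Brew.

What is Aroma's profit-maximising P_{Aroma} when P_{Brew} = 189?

149.25

Aroma's profit: π = (P_{Aroma} − 61)(286 − 2P_{Aroma} + P_{Brew}).
∂π/∂P_{Aroma} = 408 − 4P_{Aroma} + P_{Brew} = 0 ⇒ P_{Aroma} = 102 + 0.25P_{Brew}.
At P_{Brew} = 189: P_{Aroma} = 102 + 0.25·189 = 149.25.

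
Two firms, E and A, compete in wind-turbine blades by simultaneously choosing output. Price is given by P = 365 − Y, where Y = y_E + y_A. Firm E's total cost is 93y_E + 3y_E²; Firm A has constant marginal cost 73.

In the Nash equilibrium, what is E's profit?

Firm E's profit: π = y_E(365 − (y_E + y_A)) − 93y_E − 3y_E².
∂π/∂y_E = 272 − 8y_E − y_A = 0, so y_E = 34 − 0.125y_A.
For A: ∂π/∂y_A = 292 − 2y_A − y_E = 0 ⇒ y_A = 146 − 0.5y_E.
Solving the two reaction functions simultaneously: (1 − (−0.125)(−0.5))y_E = 34 − 0.125·146, so 0.9375y_E = 15.75 and y_E = 16.8.
Then y_A = 146 − 0.5·16.8 = 137.6.
Price P = 365 − 154.4 = 210.6.
E's profit: (210.6 − 93)·16.8 − 3(16.8)² = 1128.96.

1128.96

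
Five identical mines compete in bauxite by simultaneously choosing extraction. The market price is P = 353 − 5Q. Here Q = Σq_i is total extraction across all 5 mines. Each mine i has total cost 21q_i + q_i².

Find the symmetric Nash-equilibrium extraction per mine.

10.375

A representative mine's profit is π_i = q_i(353 − 5Q) − 21q_i − q_i², with Q = q_i + Σ_{j≠i} q_j.
First-order condition: 332 − 12q_i − 5Σ_{j≠i} q_j = 0.
Imposing symmetry (q_j = q for all j) turns Σ_{j≠i} q_j into 4q, so 332 = 32q and q = 10.375.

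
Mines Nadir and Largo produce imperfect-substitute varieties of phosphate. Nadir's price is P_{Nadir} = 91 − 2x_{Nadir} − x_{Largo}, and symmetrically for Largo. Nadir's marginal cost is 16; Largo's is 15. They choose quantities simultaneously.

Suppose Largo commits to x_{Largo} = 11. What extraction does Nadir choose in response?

Mine Nadir's profit: π = x_{Nadir}(91 − 2x_{Nadir} − x_{Largo}) − 16x_{Nadir}.
∂π/∂x_{Nadir} = 75 − 4x_{Nadir} − x_{Largo} = 0 ⇒ x_{Nadir} = 18.75 − 0.25x_{Largo}.
At x_{Largo} = 11: x_{Nadir} = 18.75 − 0.25·11 = 16.

16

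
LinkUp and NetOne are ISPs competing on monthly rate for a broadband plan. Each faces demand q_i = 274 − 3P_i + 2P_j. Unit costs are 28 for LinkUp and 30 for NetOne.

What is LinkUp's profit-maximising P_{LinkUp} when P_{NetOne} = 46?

LinkUp's profit: π = (P_{LinkUp} − 28)(274 − 3P_{LinkUp} + 2P_{NetOne}).
∂π/∂P_{LinkUp} = 358 − 6P_{LinkUp} + 2P_{NetOne} = 0 ⇒ P_{LinkUp} = 179/3 + (1/3)P_{NetOne}.
At P_{NetOne} = 46: P_{LinkUp} = 179/3 + (1/3)·46 = 75.

75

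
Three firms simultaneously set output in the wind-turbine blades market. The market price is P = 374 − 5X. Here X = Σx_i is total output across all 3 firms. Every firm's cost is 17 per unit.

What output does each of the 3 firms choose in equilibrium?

A representative firm's profit is π_i = x_i(374 − 5X) − 17x_i, with X = x_i + Σ_{j≠i} x_j.
First-order condition: 357 − 10x_i − 5Σ_{j≠i} x_j = 0.
Imposing symmetry (x_j = x for all j) turns Σ_{j≠i} x_j into 2x, so 357 = 20x and x = 17.85.

17.85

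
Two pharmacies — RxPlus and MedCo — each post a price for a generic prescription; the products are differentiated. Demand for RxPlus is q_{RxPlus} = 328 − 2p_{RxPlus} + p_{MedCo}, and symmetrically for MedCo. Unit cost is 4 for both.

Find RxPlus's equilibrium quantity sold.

RxPlus's profit: π = (p_{RxPlus} − 4)(328 − 2p_{RxPlus} + p_{MedCo}).
∂π/∂p_{RxPlus} = 336 − 4p_{RxPlus} + p_{MedCo} = 0 ⇒ p_{RxPlus} = 84 + 0.25p_{MedCo}.
By symmetry p_{MedCo} = p_{RxPlus}; substituting into the reaction function, 0.75p_{RxPlus} = 84 and p_{RxPlus} = 112.
q_{RxPlus} = 328 − 2·112 + 112 = 216.

216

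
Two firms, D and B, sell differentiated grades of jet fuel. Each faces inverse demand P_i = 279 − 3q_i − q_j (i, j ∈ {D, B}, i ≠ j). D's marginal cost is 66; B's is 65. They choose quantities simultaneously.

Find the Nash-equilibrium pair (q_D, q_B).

Firm D's profit: π = q_D(279 − 3q_D − q_B) − 66q_D.
∂π/∂q_D = 213 − 6q_D − q_B = 0 ⇒ q_D = 35.5 − (1/6)q_B.
Similarly q_B = 107/3 − (1/6)q_D.
Solving the two reaction functions simultaneously: (1 − (−1/6)(−1/6))q_D = 35.5 − (1/6)·(107/3), so (35/36)q_D = 266/9 and q_D = 30.4.
Then q_B = 107/3 − (1/6)·30.4 = 30.6.

30.4, 30.6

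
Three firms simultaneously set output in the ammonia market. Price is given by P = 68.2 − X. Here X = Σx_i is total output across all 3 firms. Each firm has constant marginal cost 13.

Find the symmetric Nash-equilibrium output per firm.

A representative firm's profit is π_i = x_i(68.2 − X) − 13x_i, with X = x_i + Σ_{j≠i} x_j.
First-order condition: 55.2 − 2x_i − Σ_{j≠i} x_j = 0.
In a symmetric equilibrium every firm chooses the same x, so Σ_{j≠i} x_j = 2x. The condition becomes 55.2 − 4x = 0, giving x = 55.2/4 = 13.8.

13.8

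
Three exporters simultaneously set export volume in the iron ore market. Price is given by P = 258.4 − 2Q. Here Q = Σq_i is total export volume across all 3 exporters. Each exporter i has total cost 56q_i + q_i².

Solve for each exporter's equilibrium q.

A representative exporter's profit is π_i = q_i(258.4 − 2Q) − 56q_i − q_i², with Q = q_i + Σ_{j≠i} q_j.
First-order condition: 202.4 − 6q_i − 2Σ_{j≠i} q_j = 0.
Imposing symmetry (q_j = q for all j) turns Σ_{j≠i} q_j into 2q, so 202.4 = 10q and q = 20.24.

20.24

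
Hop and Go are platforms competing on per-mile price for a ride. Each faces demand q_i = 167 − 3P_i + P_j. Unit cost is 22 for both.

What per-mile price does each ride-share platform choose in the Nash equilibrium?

46.6

Hop's profit: π = (P_{Hop} − 22)(167 − 3P_{Hop} + P_{Go}).
∂π/∂P_{Hop} = 233 − 6P_{Hop} + P_{Go} = 0 ⇒ P_{Hop} = 233/6 + (1/6)P_{Go}.
Setting P_{Hop} = P_{Go} in the reaction function: P_{Hop} = 233/6 + (1/6)P_{Hop}, so P_{Hop} = (233/6) / (5/6) = 46.6.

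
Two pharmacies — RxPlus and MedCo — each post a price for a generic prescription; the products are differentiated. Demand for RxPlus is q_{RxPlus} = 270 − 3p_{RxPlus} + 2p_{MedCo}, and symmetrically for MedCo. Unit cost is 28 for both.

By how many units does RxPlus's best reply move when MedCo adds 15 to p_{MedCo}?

5

RxPlus's profit: π = (p_{RxPlus} − 28)(270 − 3p_{RxPlus} + 2p_{MedCo}).
∂π/∂p_{RxPlus} = 354 − 6p_{RxPlus} + 2p_{MedCo} = 0 ⇒ p_{RxPlus} = 59 + (1/3)p_{MedCo}.
The reaction-function slope is 1/3, so a 15-unit rise in p_{MedCo} moves p_{RxPlus} by 1/3 × 15 = 5. RxPlus's best response rises — the actions are strategic complements.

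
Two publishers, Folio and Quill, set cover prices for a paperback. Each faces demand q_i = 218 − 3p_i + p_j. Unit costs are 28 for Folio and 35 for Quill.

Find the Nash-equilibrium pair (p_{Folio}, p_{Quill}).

61, 64

Folio's profit: π = (p_{Folio} − 28)(218 − 3p_{Folio} + p_{Quill}).
∂π/∂p_{Folio} = 302 − 6p_{Folio} + p_{Quill} = 0 ⇒ p_{Folio} = 151/3 + (1/6)p_{Quill}.
Similarly p_{Quill} = 323/6 + (1/6)p_{Folio}.
Solving the two reaction functions simultaneously: (1 − (1/6)(1/6))p_{Folio} = 151/3 + (1/6)·(323/6), so (35/36)p_{Folio} = 2135/36 and p_{Folio} = 61.
Then p_{Quill} = 323/6 + (1/6)·61 = 64.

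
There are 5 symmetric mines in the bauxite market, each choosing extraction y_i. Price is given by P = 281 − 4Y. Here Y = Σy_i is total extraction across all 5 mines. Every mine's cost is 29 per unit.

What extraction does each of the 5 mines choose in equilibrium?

10.5

A representative mine's profit is π_i = y_i(281 − 4Y) − 29y_i, with Y = y_i + Σ_{j≠i} y_j.
First-order condition: 252 − 8y_i − 4Σ_{j≠i} y_j = 0.
Imposing symmetry (y_j = y for all j) turns Σ_{j≠i} y_j into 4y, so 252 = 24y and y = 10.5.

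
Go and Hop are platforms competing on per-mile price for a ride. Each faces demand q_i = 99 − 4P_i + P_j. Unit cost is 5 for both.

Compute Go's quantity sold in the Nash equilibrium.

48

Go's profit: π = (P_{Go} − 5)(99 − 4P_{Go} + P_{Hop}).
∂π/∂P_{Go} = 119 − 8P_{Go} + P_{Hop} = 0 ⇒ P_{Go} = 14.875 + 0.125P_{Hop}.
By symmetry P_{Hop} = P_{Go}; substituting into the reaction function, 0.875P_{Go} = 14.875 and P_{Go} = 17.
q_{Go} = 99 − 4·17 + 17 = 48.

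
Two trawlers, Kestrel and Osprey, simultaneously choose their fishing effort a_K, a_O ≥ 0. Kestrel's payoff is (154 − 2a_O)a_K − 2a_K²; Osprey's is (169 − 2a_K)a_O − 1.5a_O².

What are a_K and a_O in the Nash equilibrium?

15.5, 46

Expanding Kestrel's payoff: 154a_K − 2a_Oa_K − 2a_K².
∂π/∂a_K = 154 − 2a_O − 4a_K = 0, so a_K = 38.5 − 0.5a_O.
Likewise for Osprey: a_O = 169/3 − (2/3)a_K.
Solving the two reaction functions simultaneously: (1 − (−0.5)(−2/3))a_K = 38.5 − 0.5·(169/3), so (2/3)a_K = 31/3 and a_K = 15.5.
Then a_O = 169/3 − (2/3)·15.5 = 46.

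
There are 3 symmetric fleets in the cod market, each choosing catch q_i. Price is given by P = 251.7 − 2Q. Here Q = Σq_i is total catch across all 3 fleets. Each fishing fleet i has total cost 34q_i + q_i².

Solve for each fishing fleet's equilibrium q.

21.77

A representative fishing fleet's profit is π_i = q_i(251.7 − 2Q) − 34q_i − q_i², with Q = q_i + Σ_{j≠i} q_j.
First-order condition: 217.7 − 6q_i − 2Σ_{j≠i} q_j = 0.
In a symmetric equilibrium every fishing fleet chooses the same q, so Σ_{j≠i} q_j = 2q. The condition becomes 217.7 − 10q = 0, giving q = 217.7/10 = 21.77.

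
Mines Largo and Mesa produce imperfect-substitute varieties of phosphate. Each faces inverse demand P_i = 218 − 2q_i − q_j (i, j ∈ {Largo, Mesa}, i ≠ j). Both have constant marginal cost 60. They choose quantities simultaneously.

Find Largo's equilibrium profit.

1997.12

Mine Largo's profit: π = q_{Largo}(218 − 2q_{Largo} − q_{Mesa}) − 60q_{Largo}.
∂π/∂q_{Largo} = 158 − 4q_{Largo} − q_{Mesa} = 0 ⇒ q_{Largo} = 39.5 − 0.25q_{Mesa}.
Setting q_{Largo} = q_{Mesa} in the reaction function: q_{Largo} = 39.5 − 0.25q_{Largo}, so q_{Largo} = 39.5 / 1.25 = 31.6.
P_{Largo} = 218 − 2·31.6 − 31.6 = 123.2.
Profit = (123.2 − 60)·31.6 = 1997.12.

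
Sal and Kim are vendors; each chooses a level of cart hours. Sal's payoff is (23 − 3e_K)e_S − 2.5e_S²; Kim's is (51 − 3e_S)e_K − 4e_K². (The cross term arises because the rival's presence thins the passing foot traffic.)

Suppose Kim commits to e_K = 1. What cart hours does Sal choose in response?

Expanding Sal's payoff: 23e_S − 3e_Ke_S − 2.5e_S².
∂π/∂e_S = 23 − 3e_K − 5e_S = 0, so e_S = 4.6 − 0.6e_K.
At e_K = 1: e_S = 4.6 − 0.6·1 = 4.

4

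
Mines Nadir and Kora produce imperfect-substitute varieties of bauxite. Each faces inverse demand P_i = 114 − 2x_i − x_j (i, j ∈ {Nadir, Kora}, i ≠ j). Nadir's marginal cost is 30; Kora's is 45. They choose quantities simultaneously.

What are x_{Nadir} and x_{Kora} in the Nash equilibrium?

17.8, 12.8

Mine Nadir's profit: π = x_{Nadir}(114 − 2x_{Nadir} − x_{Kora}) − 30x_{Nadir}.
∂π/∂x_{Nadir} = 84 − 4x_{Nadir} − x_{Kora} = 0 ⇒ x_{Nadir} = 21 − 0.25x_{Kora}.
Similarly x_{Kora} = 17.25 − 0.25x_{Nadir}.
Substituting the second reaction function into the first: x_{Nadir} = 21 − 0.25(17.25 − 0.25x_{Nadir}), which gives 0.9375x_{Nadir} = 16.6875 ⇒ x_{Nadir} = 17.8.
Then x_{Kora} = 17.25 − 0.25·17.8 = 12.8.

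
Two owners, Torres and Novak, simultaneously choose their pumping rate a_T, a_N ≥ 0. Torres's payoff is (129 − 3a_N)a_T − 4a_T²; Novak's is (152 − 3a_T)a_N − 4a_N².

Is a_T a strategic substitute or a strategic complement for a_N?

strategic substitutes

Expanding Torres's payoff: 129a_T − 3a_Na_T − 4a_T².
∂π/∂a_T = 129 − 3a_N − 8a_T = 0, so a_T = 16.125 − 0.375a_N.
The best-response slope da_T/da_N = −0.375 < 0: the reaction function is downward-sloping, so the choices are strategic substitutes.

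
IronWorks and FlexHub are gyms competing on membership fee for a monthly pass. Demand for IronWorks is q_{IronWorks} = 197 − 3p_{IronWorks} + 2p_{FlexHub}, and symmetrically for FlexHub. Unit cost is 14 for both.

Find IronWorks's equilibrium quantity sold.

137.25

IronWorks's profit: π = (p_{IronWorks} − 14)(197 − 3p_{IronWorks} + 2p_{FlexHub}).
∂π/∂p_{IronWorks} = 239 − 6p_{IronWorks} + 2p_{FlexHub} = 0 ⇒ p_{IronWorks} = 239/6 + (1/3)p_{FlexHub}.
The game is symmetric, so in equilibrium p_{FlexHub} = p_{IronWorks}: the reaction function gives (2/3)p_{IronWorks} = 239/6, hence p_{IronWorks} = 59.75.
q_{IronWorks} = 197 − 3·59.75 + 2·59.75 = 137.25.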